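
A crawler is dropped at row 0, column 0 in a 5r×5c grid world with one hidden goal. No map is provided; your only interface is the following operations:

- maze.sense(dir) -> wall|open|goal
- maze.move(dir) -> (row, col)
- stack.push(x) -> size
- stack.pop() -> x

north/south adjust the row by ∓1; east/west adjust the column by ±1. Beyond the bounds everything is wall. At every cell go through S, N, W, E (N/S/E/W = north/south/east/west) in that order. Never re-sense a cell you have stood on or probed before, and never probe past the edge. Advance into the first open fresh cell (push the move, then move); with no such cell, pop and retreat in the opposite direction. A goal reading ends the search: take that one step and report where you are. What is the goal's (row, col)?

# maze.sense(dir='south') : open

# stack.push(x='south') : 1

# maze.move(dir='south') : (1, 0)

# maze.sense(dir='south') : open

# stack.push(x='south') : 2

# maze.move(dir='south') : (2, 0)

# maze.sense(dir='south') : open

# stack.push(x='south') : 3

# maze.move(dir='south') : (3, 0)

# maze.sense(dir='south') : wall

# maze.sense(dir='east') : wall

# stack.pop() : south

# maze.move(dir='north') : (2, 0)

# maze.sense(dir='east') : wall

# stack.pop() : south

# maze.move(dir='north') : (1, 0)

# maze.sense(dir='east') : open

# stack.push(x='east') : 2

# maze.move(dir='east') : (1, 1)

# maze.sense(dir='north') : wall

# maze.sense(dir='east') : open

# stack.push(x='east') : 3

# maze.move(dir='east') : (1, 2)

# maze.sense(dir='south') : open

# stack.push(x='south') : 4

# maze.move(dir='south') : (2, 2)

# maze.sense(dir='south') : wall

# maze.sense(dir='east') : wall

# stack.pop() : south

# maze.move(dir='north') : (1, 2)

# maze.sense(dir='north') : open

# stack.push(x='north') : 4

# maze.move(dir='north') : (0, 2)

# maze.sense(dir='east') : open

# stack.push(x='east') : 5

# maze.move(dir='east') : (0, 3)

# maze.sense(dir='south') : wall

# maze.sense(dir='east') : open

# stack.push(x='east') : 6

# maze.move(dir='east') : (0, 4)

# maze.sense(dir='south') : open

# stack.push(x='south') : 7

# maze.move(dir='south') : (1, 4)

# maze.sense(dir='south') : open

# stack.push(x='south') : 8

# maze.move(dir='south') : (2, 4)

# maze.sense(dir='south') : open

# stack.push(x='south') : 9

# maze.move(dir='south') : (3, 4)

# maze.sense(dir='south') : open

# stack.push(x='south') : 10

# maze.move(dir='south') : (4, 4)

# maze.sense(dir='west') : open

# stack.push(x='west') : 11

# maze.move(dir='west') : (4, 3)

# maze.sense(dir='north') : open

# stack.push(x='north') : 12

# maze.move(dir='north') : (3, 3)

# stack.pop() : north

# maze.move(dir='south') : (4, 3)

# maze.sense(dir='west') : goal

# maze.move(dir='west') : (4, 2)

Answer: (4, 2)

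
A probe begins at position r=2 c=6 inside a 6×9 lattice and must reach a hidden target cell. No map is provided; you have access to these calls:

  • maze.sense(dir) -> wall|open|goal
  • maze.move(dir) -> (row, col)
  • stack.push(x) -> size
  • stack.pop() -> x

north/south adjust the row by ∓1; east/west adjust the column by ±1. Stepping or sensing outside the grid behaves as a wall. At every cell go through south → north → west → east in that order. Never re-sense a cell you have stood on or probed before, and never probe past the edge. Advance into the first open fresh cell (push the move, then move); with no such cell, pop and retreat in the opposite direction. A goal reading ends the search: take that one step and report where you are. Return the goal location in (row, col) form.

[in] sense dir: south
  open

[in] push x: south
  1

[in] move dir: south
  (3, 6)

[in] sense dir: south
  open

[in] push x: south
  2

[in] move dir: south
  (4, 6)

[in] sense dir: south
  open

[in] push x: south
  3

[in] move dir: south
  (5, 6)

[in] sense dir: west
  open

[in] push x: west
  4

[in] move dir: west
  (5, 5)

[in] sense dir: north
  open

[in] push x: north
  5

[in] move dir: north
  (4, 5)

[in] sense dir: north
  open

[in] push x: north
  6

[in] move dir: north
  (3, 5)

[in] sense dir: north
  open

[in] push x: north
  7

[in] move dir: north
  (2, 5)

[in] sense dir: north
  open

[in] push x: north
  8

[in] move dir: north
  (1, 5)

[in] sense dir: north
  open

[in] push x: north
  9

[in] move dir: north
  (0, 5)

[in] sense dir: west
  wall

[in] sense dir: east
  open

[in] push x: east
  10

[in] move dir: east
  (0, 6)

[in] sense dir: south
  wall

[in] sense dir: east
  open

[in] push x: east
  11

[in] move dir: east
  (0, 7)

[in] sense dir: south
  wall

[in] sense dir: east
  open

[in] push x: east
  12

[in] move dir: east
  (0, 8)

[in] sense dir: south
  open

[in] push x: south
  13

[in] move dir: south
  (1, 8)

[in] sense dir: south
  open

[in] push x: south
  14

[in] move dir: south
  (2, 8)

[in] sense dir: south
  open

[in] push x: south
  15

[in] move dir: south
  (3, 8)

[in] sense dir: south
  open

[in] push x: south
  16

[in] move dir: south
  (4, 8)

[in] sense dir: south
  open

[in] push x: south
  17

[in] move dir: south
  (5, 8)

[in] sense dir: west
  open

[in] push x: west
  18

[in] move dir: west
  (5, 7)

[in] sense dir: north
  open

[in] push x: north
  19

[in] move dir: north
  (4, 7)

[in] sense dir: north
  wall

[in] pop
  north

[in] move dir: south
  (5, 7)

[in] pop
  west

[in] move dir: east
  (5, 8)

[in] pop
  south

[in] move dir: north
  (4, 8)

[in] pop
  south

[in] move dir: north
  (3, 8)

[in] pop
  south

[in] move dir: north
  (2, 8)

[in] sense dir: west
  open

[in] push x: west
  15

[in] move dir: west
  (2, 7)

[in] pop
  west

[in] move dir: east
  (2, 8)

[in] pop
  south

[in] move dir: north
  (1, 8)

[in] pop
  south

[in] move dir: north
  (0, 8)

[in] pop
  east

[in] move dir: west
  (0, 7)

[in] pop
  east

[in] move dir: west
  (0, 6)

[in] pop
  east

[in] move dir: west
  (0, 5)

[in] pop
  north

[in] move dir: south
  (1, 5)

[in] sense dir: west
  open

[in] push x: west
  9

[in] move dir: west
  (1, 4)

[in] sense dir: south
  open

[in] push x: south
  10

[in] move dir: south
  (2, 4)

[in] sense dir: south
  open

[in] push x: south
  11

[in] move dir: south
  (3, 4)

[in] sense dir: south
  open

[in] push x: south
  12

[in] move dir: south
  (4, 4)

[in] sense dir: south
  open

[in] push x: south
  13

[in] move dir: south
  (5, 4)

[in] sense dir: west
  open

[in] push x: west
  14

[in] move dir: west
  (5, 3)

[in] sense dir: north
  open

[in] push x: north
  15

[in] move dir: north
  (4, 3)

[in] sense dir: north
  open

[in] push x: north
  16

[in] move dir: north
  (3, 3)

[in] sense dir: north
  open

[in] push x: north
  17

[in] move dir: north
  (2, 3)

[in] sense dir: north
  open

[in] push x: north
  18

[in] move dir: north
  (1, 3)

[in] sense dir: north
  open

[in] push x: north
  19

[in] move dir: north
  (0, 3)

[in] sense dir: west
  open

[in] push x: west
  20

[in] move dir: west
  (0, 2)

[in] sense dir: south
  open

[in] push x: south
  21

[in] move dir: south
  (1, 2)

[in] sense dir: south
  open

[in] push x: south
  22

[in] move dir: south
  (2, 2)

[in] sense dir: south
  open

[in] push x: south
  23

[in] move dir: south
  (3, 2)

[in] sense dir: south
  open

[in] push x: south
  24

[in] move dir: south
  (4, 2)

[in] sense dir: south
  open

[in] push x: south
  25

[in] move dir: south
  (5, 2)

[in] sense dir: west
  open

[in] push x: west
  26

[in] move dir: west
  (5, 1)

[in] sense dir: north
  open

[in] push x: north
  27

[in] move dir: north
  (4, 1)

[in] sense dir: north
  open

[in] push x: north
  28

[in] move dir: north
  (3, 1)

[in] sense dir: north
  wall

[in] sense dir: west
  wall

[in] pop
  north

[in] move dir: south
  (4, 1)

[in] sense dir: west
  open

[in] push x: west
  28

[in] move dir: west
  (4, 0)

[in] sense dir: south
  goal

[in] move dir: south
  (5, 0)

Answer: (5, 0)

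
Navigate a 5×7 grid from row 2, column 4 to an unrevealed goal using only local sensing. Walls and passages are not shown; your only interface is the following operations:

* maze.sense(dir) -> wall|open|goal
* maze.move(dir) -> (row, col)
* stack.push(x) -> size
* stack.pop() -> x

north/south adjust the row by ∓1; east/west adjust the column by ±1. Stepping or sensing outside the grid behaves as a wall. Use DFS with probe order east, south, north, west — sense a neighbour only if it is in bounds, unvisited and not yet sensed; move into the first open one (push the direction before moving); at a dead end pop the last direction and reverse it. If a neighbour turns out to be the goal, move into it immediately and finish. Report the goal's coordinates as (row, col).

;; maze.sense(dir: east) == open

;; stack.push(x: east) == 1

;; maze.move(dir: east) == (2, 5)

;; maze.sense(dir: east) == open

;; stack.push(x: east) == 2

;; maze.move(dir: east) == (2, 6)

;; maze.sense(dir: south) == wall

;; maze.sense(dir: north) == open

;; stack.push(x: north) == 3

;; maze.move(dir: north) == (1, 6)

;; maze.sense(dir: north) == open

;; stack.push(x: north) == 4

;; maze.move(dir: north) == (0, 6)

;; maze.sense(dir: west) == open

;; stack.push(x: west) == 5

;; maze.move(dir: west) == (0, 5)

;; maze.sense(dir: south) == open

;; stack.push(x: south) == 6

;; maze.move(dir: south) == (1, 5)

;; maze.sense(dir: west) == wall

;; stack.pop() == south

;; maze.move(dir: north) == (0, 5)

;; maze.sense(dir: west) == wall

;; stack.pop() == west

;; maze.move(dir: east) == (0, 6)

;; stack.pop() == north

;; maze.move(dir: south) == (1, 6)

;; stack.pop() == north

;; maze.move(dir: south) == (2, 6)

;; stack.pop() == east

;; maze.move(dir: west) == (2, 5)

;; maze.sense(dir: south) == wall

;; stack.pop() == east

;; maze.move(dir: west) == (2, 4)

;; maze.sense(dir: south) == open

;; stack.push(x: south) == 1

;; maze.move(dir: south) == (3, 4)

;; maze.sense(dir: south) == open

;; stack.push(x: south) == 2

;; maze.move(dir: south) == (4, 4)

;; maze.sense(dir: east) == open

;; stack.push(x: east) == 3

;; maze.move(dir: east) == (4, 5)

;; maze.sense(dir: east) == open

;; stack.push(x: east) == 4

;; maze.move(dir: east) == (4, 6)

;; stack.pop() == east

;; maze.move(dir: west) == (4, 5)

;; stack.pop() == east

;; maze.move(dir: west) == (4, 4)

;; maze.sense(dir: west) == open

;; stack.push(x: west) == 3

;; maze.move(dir: west) == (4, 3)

;; maze.sense(dir: north) == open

;; stack.push(x: north) == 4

;; maze.move(dir: north) == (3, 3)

;; maze.sense(dir: north) == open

;; stack.push(x: north) == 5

;; maze.move(dir: north) == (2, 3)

;; maze.sense(dir: north) == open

;; stack.push(x: north) == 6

;; maze.move(dir: north) == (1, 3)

;; maze.sense(dir: north) == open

;; stack.push(x: north) == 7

;; maze.move(dir: north) == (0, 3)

;; maze.sense(dir: west) == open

;; stack.push(x: west) == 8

;; maze.move(dir: west) == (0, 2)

;; maze.sense(dir: south) == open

;; stack.push(x: south) == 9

;; maze.move(dir: south) == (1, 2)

;; maze.sense(dir: south) == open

;; stack.push(x: south) == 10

;; maze.move(dir: south) == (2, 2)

;; maze.sense(dir: south) == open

;; stack.push(x: south) == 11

;; maze.move(dir: south) == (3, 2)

;; maze.sense(dir: south) == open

;; stack.push(x: south) == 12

;; maze.move(dir: south) == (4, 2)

;; maze.sense(dir: west) == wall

;; stack.pop() == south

;; maze.move(dir: north) == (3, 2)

;; maze.sense(dir: west) == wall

;; stack.pop() == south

;; maze.move(dir: north) == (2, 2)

;; maze.sense(dir: west) == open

;; stack.push(x: west) == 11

;; maze.move(dir: west) == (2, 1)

;; maze.sense(dir: north) == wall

;; maze.sense(dir: west) == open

;; stack.push(x: west) == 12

;; maze.move(dir: west) == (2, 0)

;; maze.sense(dir: south) == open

;; stack.push(x: south) == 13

;; maze.move(dir: south) == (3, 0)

;; maze.sense(dir: south) == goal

;; maze.move(dir: south) == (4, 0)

Answer: (4, 0)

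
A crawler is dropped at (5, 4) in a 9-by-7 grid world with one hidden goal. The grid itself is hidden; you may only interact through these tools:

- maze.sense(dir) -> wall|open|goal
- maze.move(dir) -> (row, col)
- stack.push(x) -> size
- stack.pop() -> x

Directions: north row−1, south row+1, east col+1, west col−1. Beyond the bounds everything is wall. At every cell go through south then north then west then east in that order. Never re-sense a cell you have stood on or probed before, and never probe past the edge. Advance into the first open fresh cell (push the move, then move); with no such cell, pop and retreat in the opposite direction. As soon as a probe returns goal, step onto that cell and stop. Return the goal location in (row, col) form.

I call sense with dir→south, : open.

I invoke push with x→south, → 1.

Next I call move with dir→south, — result: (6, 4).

Calling sense with dir→south, giving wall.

I use sense with dir→west, which returns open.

I run push with x→west, which returns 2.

Using move with dir→west, yielding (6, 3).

Now I run sense with dir→south, : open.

I use push with x→south, → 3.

I call move with dir→south, yielding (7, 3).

Now I run sense with dir→south, yielding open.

Now I run push with x→south, and get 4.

Using move with dir→south, — result: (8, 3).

I call sense with dir→west, : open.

I call push with x→west, and observe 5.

Then move with dir→west, giving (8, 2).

Now I run sense with dir→north, and observe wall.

Invoking sense with dir→west, giving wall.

Calling pop(), — result: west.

Next I call move with dir→east, — result: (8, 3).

Next I call sense with dir→east, and see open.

Invoking push with x→east, and get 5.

Then move with dir→east, giving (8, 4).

I run sense with dir→east, and get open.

Invoking push with x→east, and see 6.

I invoke move with dir→east, and get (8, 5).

Using sense with dir→north, and observe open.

I use push with x→north, and get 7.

Using move with dir→north, — result: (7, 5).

Next I call sense with dir→north, : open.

I run push with x→north, yielding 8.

Calling move with dir→north, : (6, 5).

Invoking sense with dir→north, yielding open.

I use push with x→north, and get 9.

Then move with dir→north, → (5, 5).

I try sense with dir→north, and get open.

I invoke push with x→north, : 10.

Invoking move with dir→north, and see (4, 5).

I use sense with dir→north, giving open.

Then push with x→north, and observe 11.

I run move with dir→north, — result: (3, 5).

Using sense with dir→north, → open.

Calling push with x→north, yielding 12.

I use move with dir→north, : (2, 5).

Invoking sense with dir→north, — result: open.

I run push with x→north, : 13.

I invoke move with dir→north, yielding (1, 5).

Then sense with dir→north, and see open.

I try push with x→north, which returns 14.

Now I run move with dir→north, and get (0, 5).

I run sense with dir→west, which returns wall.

I invoke sense with dir→east, — result: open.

Next I call push with x→east, and get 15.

I call move with dir→east, and observe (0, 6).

I call sense with dir→south, : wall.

Using pop, and observe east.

Then move with dir→west, → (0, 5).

I invoke pop(), — result: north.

Invoking move with dir→south, giving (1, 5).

I call sense with dir→west, → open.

Using push with x→west, giving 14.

I invoke move with dir→west, — result: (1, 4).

Then sense with dir→south, and see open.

I try push with x→south, — result: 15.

I try move with dir→south, and see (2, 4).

I use sense with dir→south, — result: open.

Then push with x→south, and see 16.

I try move with dir→south, and observe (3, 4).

Next I call sense with dir→south, and get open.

I use push with x→south, — result: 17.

Calling move with dir→south, and observe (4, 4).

I call sense with dir→west, which returns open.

I invoke push with x→west, and get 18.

I try move with dir→west, which returns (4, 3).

I run sense with dir→south, — result: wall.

I call sense with dir→north, which returns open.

Using push with x→north, → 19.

Invoking move with dir→north, : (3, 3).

Next I call sense with dir→north, and see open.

I use push with x→north, yielding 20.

Now I run move with dir→north, and get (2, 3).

Calling sense with dir→north, → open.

I try push with x→north, giving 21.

Calling move with dir→north, and get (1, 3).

Using sense with dir→north, and see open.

I run push with x→north, and see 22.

I use move with dir→north, yielding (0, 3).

Now I run sense with dir→west, : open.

I invoke push with x→west, which returns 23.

I invoke move with dir→west, which returns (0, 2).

I use sense with dir→south, and observe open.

Using push with x→south, giving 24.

I use move with dir→south, giving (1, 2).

Calling sense with dir→south, and observe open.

I invoke push with x→south, and see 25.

I run move with dir→south, which returns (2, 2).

I try sense with dir→south, : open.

I run push with x→south, and see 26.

I try move with dir→south, — result: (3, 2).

Using sense with dir→south, — result: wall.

Now I run sense with dir→west, and get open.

Calling push with x→west, and see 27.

Using move with dir→west, and observe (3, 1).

I run sense with dir→south, giving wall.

I use sense with dir→north, and observe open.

Next I call push with x→north, which returns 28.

Using move with dir→north, and observe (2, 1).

I run sense with dir→north, and observe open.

Invoking push with x→north, and see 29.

I run move with dir→north, and get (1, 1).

I invoke sense with dir→north, which returns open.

Then push with x→north, — result: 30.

Invoking move with dir→north, which returns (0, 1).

Invoking sense with dir→west, and observe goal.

I run move with dir→west, — result: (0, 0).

Answer: (0, 0)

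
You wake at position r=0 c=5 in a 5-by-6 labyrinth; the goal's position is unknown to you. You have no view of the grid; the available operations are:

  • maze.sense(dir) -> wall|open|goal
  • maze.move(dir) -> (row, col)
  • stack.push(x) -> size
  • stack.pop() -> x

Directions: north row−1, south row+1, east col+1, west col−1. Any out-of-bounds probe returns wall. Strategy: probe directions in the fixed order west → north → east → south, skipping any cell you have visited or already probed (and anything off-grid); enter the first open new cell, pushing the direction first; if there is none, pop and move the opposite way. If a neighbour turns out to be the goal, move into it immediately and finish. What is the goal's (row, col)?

-> sense(west)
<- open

-> push(west)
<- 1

-> move(west)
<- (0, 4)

-> sense(west)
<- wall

-> sense(south)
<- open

-> push(south)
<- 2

-> move(south)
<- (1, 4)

-> sense(west)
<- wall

-> sense(east)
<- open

-> push(east)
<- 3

-> move(east)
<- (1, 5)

-> sense(south)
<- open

-> push(south)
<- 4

-> move(south)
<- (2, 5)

-> sense(west)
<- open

-> push(west)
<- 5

-> move(west)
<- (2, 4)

-> sense(west)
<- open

-> push(west)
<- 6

-> move(west)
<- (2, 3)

-> sense(west)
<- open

-> push(west)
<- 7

-> move(west)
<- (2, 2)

-> sense(west)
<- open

-> push(west)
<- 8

-> move(west)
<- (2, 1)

-> sense(west)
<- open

-> push(west)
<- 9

-> move(west)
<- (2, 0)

-> sense(north)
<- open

-> push(north)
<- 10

-> move(north)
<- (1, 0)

-> sense(north)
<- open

-> push(north)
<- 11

-> move(north)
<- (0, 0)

-> sense(east)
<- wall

-> pop()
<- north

-> move(south)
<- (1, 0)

-> sense(east)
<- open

-> push(east)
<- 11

-> move(east)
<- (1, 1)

-> sense(east)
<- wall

-> pop()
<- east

-> move(west)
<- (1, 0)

-> pop()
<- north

-> move(south)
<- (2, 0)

-> sense(south)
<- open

-> push(south)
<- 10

-> move(south)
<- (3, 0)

-> sense(east)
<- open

-> push(east)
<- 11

-> move(east)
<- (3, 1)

-> sense(east)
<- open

-> push(east)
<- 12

-> move(east)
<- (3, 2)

-> sense(east)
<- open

-> push(east)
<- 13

-> move(east)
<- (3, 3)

-> sense(east)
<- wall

-> sense(south)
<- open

-> push(south)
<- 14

-> move(south)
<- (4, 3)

-> sense(west)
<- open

-> push(west)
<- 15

-> move(west)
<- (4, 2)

-> sense(west)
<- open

-> push(west)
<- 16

-> move(west)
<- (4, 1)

-> sense(west)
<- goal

-> move(west)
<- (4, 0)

Answer: (4, 0)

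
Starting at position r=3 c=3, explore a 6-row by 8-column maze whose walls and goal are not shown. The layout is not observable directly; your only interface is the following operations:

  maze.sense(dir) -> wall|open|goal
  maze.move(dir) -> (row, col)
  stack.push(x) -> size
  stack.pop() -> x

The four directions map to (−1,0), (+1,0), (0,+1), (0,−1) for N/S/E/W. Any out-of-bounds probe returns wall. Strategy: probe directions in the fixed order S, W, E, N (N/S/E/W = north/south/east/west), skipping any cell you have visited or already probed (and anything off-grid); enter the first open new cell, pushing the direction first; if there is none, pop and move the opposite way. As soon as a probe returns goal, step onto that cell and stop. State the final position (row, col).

;; maze.sense(dir=south) -> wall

;; maze.sense(dir=west) -> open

;; stack.push(x=west) -> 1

;; maze.move(dir=west) -> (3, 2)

;; maze.sense(dir=south) -> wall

;; maze.sense(dir=west) -> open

;; stack.push(x=west) -> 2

;; maze.move(dir=west) -> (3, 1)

;; maze.sense(dir=south) -> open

;; stack.push(x=south) -> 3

;; maze.move(dir=south) -> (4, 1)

;; maze.sense(dir=south) -> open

;; stack.push(x=south) -> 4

;; maze.move(dir=south) -> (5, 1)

;; maze.sense(dir=west) -> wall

;; maze.sense(dir=east) -> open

;; stack.push(x=east) -> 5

;; maze.move(dir=east) -> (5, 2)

;; maze.sense(dir=east) -> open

;; stack.push(x=east) -> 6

;; maze.move(dir=east) -> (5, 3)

;; maze.sense(dir=east) -> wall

;; stack.pop() -> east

;; maze.move(dir=west) -> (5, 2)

;; stack.pop() -> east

;; maze.move(dir=west) -> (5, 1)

;; stack.pop() -> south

;; maze.move(dir=north) -> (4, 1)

;; maze.sense(dir=west) -> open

;; stack.push(x=west) -> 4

;; maze.move(dir=west) -> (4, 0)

;; maze.sense(dir=north) -> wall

;; stack.pop() -> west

;; maze.move(dir=east) -> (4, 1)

;; stack.pop() -> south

;; maze.move(dir=north) -> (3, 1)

;; maze.sense(dir=north) -> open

;; stack.push(x=north) -> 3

;; maze.move(dir=north) -> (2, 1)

;; maze.sense(dir=west) -> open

;; stack.push(x=west) -> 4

;; maze.move(dir=west) -> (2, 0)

;; maze.sense(dir=north) -> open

;; stack.push(x=north) -> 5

;; maze.move(dir=north) -> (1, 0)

;; maze.sense(dir=east) -> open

;; stack.push(x=east) -> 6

;; maze.move(dir=east) -> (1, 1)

;; maze.sense(dir=east) -> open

;; stack.push(x=east) -> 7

;; maze.move(dir=east) -> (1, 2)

;; maze.sense(dir=south) -> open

;; stack.push(x=south) -> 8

;; maze.move(dir=south) -> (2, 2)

;; maze.sense(dir=east) -> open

;; stack.push(x=east) -> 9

;; maze.move(dir=east) -> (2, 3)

;; maze.sense(dir=east) -> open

;; stack.push(x=east) -> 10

;; maze.move(dir=east) -> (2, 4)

;; maze.sense(dir=south) -> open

;; stack.push(x=south) -> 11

;; maze.move(dir=south) -> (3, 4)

;; maze.sense(dir=south) -> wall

;; maze.sense(dir=east) -> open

;; stack.push(x=east) -> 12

;; maze.move(dir=east) -> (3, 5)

;; maze.sense(dir=south) -> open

;; stack.push(x=south) -> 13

;; maze.move(dir=south) -> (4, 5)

;; maze.sense(dir=south) -> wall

;; maze.sense(dir=east) -> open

;; stack.push(x=east) -> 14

;; maze.move(dir=east) -> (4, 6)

;; maze.sense(dir=south) -> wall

;; maze.sense(dir=east) -> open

;; stack.push(x=east) -> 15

;; maze.move(dir=east) -> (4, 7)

;; maze.sense(dir=south) -> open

;; stack.push(x=south) -> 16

;; maze.move(dir=south) -> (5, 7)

;; stack.pop() -> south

;; maze.move(dir=north) -> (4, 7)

;; maze.sense(dir=north) -> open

;; stack.push(x=north) -> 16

;; maze.move(dir=north) -> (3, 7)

;; maze.sense(dir=west) -> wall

;; maze.sense(dir=north) -> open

;; stack.push(x=north) -> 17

;; maze.move(dir=north) -> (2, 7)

;; maze.sense(dir=west) -> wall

;; maze.sense(dir=north) -> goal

;; maze.move(dir=north) -> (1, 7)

Answer: (1, 7)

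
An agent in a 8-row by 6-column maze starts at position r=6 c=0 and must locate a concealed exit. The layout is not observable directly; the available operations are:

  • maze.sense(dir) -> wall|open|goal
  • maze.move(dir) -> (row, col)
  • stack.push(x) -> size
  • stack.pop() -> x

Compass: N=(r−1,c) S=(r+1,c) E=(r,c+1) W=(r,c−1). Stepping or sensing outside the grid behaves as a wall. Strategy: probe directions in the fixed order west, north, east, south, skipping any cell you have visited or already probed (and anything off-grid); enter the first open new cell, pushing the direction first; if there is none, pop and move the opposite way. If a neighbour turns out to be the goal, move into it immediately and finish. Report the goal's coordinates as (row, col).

→ maze.sense(north)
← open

→ stack.push(north)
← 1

→ maze.move(north)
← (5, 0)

→ maze.sense(north)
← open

→ stack.push(north)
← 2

→ maze.move(north)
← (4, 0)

→ maze.sense(north)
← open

→ stack.push(north)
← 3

→ maze.move(north)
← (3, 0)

→ maze.sense(north)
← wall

→ maze.sense(east)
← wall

→ stack.pop()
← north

→ maze.move(south)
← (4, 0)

→ maze.sense(east)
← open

→ stack.push(east)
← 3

→ maze.move(east)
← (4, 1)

→ maze.sense(east)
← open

→ stack.push(east)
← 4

→ maze.move(east)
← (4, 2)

→ maze.sense(north)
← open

→ stack.push(north)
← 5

→ maze.move(north)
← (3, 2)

→ maze.sense(north)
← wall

→ maze.sense(east)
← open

→ stack.push(east)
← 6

→ maze.move(east)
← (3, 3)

→ maze.sense(north)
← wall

→ maze.sense(east)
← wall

→ maze.sense(south)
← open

→ stack.push(south)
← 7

→ maze.move(south)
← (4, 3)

→ maze.sense(east)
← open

→ stack.push(east)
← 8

→ maze.move(east)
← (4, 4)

→ maze.sense(east)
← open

→ stack.push(east)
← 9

→ maze.move(east)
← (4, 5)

→ maze.sense(north)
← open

→ stack.push(north)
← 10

→ maze.move(north)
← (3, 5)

→ maze.sense(north)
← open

→ stack.push(north)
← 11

→ maze.move(north)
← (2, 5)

→ maze.sense(west)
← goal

→ maze.move(west)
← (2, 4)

Answer: (2, 4)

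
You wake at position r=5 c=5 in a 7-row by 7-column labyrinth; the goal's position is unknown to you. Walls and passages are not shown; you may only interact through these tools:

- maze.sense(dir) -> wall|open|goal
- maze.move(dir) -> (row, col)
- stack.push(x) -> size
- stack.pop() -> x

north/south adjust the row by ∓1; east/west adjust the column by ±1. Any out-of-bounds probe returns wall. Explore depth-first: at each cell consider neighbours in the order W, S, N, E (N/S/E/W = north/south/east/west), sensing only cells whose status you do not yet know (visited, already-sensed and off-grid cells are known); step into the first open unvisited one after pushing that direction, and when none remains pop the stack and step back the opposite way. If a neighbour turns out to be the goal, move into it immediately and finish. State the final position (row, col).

→ maze.sense(dir: west)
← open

→ stack.push(x: west)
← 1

→ maze.move(dir: west)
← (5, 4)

→ maze.sense(dir: west)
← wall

→ maze.sense(dir: south)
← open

→ stack.push(x: south)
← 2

→ maze.move(dir: south)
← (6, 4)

→ maze.sense(dir: west)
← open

→ stack.push(x: west)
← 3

→ maze.move(dir: west)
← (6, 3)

→ maze.sense(dir: west)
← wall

→ stack.pop()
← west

→ maze.move(dir: east)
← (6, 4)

→ maze.sense(dir: east)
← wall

→ stack.pop()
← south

→ maze.move(dir: north)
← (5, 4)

→ maze.sense(dir: north)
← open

→ stack.push(x: north)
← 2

→ maze.move(dir: north)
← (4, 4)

→ maze.sense(dir: west)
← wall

→ maze.sense(dir: north)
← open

→ stack.push(x: north)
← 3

→ maze.move(dir: north)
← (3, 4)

→ maze.sense(dir: west)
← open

→ stack.push(x: west)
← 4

→ maze.move(dir: west)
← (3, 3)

→ maze.sense(dir: west)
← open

→ stack.push(x: west)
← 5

→ maze.move(dir: west)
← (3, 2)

→ maze.sense(dir: west)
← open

→ stack.push(x: west)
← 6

→ maze.move(dir: west)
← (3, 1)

→ maze.sense(dir: west)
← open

→ stack.push(x: west)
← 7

→ maze.move(dir: west)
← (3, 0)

→ maze.sense(dir: south)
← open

→ stack.push(x: south)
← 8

→ maze.move(dir: south)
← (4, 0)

→ maze.sense(dir: south)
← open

→ stack.push(x: south)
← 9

→ maze.move(dir: south)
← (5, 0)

→ maze.sense(dir: south)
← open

→ stack.push(x: south)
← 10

→ maze.move(dir: south)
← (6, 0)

→ maze.sense(dir: east)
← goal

→ maze.move(dir: east)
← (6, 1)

Answer: (6, 1)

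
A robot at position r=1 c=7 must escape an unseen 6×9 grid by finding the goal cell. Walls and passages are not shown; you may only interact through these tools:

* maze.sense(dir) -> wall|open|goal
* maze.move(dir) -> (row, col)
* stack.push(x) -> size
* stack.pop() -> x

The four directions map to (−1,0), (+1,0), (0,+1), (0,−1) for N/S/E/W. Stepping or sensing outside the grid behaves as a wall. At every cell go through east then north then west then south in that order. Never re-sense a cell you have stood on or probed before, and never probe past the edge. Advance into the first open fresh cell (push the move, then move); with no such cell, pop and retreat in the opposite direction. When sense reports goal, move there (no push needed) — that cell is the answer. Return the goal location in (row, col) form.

CALL sense[east]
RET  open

CALL push[east]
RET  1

CALL move[east]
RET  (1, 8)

CALL sense[north]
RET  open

CALL push[north]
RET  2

CALL move[north]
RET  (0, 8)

CALL sense[west]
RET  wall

CALL pop[]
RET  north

CALL move[south]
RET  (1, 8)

CALL sense[south]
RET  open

CALL push[south]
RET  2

CALL move[south]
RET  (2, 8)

CALL sense[west]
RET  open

CALL push[west]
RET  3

CALL move[west]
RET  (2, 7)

CALL sense[west]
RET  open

CALL push[west]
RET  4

CALL move[west]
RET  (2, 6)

CALL sense[north]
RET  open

CALL push[north]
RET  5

CALL move[north]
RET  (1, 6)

CALL sense[north]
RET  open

CALL push[north]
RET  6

CALL move[north]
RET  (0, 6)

CALL sense[west]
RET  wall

CALL pop[]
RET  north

CALL move[south]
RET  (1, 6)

CALL sense[west]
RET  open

CALL push[west]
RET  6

CALL move[west]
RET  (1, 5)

CALL sense[west]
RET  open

CALL push[west]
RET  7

CALL move[west]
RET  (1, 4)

CALL sense[north]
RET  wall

CALL sense[west]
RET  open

CALL push[west]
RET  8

CALL move[west]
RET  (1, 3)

CALL sense[north]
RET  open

CALL push[north]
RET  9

CALL move[north]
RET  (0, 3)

CALL sense[west]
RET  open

CALL push[west]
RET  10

CALL move[west]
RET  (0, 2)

CALL sense[west]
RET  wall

CALL sense[south]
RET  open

CALL push[south]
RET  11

CALL move[south]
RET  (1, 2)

CALL sense[west]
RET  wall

CALL sense[south]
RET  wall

CALL pop[]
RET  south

CALL move[north]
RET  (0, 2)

CALL pop[]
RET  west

CALL move[east]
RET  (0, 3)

CALL pop[]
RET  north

CALL move[south]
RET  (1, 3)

CALL sense[south]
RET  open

CALL push[south]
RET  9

CALL move[south]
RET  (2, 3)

CALL sense[east]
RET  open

CALL push[east]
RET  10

CALL move[east]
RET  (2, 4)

CALL sense[east]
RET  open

CALL push[east]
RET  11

CALL move[east]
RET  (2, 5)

CALL sense[south]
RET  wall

CALL pop[]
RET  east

CALL move[west]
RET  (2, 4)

CALL sense[south]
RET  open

CALL push[south]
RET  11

CALL move[south]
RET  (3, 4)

CALL sense[west]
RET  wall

CALL sense[south]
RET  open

CALL push[south]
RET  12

CALL move[south]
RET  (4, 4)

CALL sense[east]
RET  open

CALL push[east]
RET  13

CALL move[east]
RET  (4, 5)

CALL sense[east]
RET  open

CALL push[east]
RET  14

CALL move[east]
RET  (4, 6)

CALL sense[east]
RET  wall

CALL sense[north]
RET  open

CALL push[north]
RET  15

CALL move[north]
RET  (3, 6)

CALL sense[east]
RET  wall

CALL pop[]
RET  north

CALL move[south]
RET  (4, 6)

CALL sense[south]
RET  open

CALL push[south]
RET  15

CALL move[south]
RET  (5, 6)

CALL sense[east]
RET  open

CALL push[east]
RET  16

CALL move[east]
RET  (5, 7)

CALL sense[east]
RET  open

CALL push[east]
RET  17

CALL move[east]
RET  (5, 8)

CALL sense[north]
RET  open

CALL push[north]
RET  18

CALL move[north]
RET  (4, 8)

CALL sense[north]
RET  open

CALL push[north]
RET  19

CALL move[north]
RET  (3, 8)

CALL pop[]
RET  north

CALL move[south]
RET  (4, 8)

CALL pop[]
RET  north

CALL move[south]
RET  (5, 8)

CALL pop[]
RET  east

CALL move[west]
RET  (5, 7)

CALL pop[]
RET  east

CALL move[west]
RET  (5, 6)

CALL sense[west]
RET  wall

CALL pop[]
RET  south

CALL move[north]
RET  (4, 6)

CALL pop[]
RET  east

CALL move[west]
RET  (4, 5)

CALL pop[]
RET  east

CALL move[west]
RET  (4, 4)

CALL sense[west]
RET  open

CALL push[west]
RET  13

CALL move[west]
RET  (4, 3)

CALL sense[west]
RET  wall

CALL sense[south]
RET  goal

CALL move[south]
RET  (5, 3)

Answer: (5, 3)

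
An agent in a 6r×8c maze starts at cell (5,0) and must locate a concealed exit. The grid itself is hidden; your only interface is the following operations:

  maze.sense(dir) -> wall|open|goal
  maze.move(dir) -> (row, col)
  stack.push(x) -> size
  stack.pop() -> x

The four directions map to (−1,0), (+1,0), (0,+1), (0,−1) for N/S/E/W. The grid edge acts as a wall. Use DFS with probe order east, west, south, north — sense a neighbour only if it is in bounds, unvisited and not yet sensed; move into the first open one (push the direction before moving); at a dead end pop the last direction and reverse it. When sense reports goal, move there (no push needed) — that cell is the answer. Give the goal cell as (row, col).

% sense(dir=east) -> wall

% sense(dir=north) -> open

% push(x=north) -> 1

% move(dir=north) -> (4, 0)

% sense(dir=east) -> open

% push(x=east) -> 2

% move(dir=east) -> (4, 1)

% sense(dir=east) -> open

% push(x=east) -> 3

% move(dir=east) -> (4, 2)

% sense(dir=east) -> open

% push(x=east) -> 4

% move(dir=east) -> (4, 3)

% sense(dir=east) -> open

% push(x=east) -> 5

% move(dir=east) -> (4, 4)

% sense(dir=east) -> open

% push(x=east) -> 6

% move(dir=east) -> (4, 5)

% sense(dir=east) -> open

% push(x=east) -> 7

% move(dir=east) -> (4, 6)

% sense(dir=east) -> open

% push(x=east) -> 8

% move(dir=east) -> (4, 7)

% sense(dir=south) -> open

% push(x=south) -> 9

% move(dir=south) -> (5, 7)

% sense(dir=west) -> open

% push(x=west) -> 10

% move(dir=west) -> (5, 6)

% sense(dir=west) -> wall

% pop() -> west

% move(dir=east) -> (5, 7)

% pop() -> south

% move(dir=north) -> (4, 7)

% sense(dir=north) -> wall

% pop() -> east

% move(dir=west) -> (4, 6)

% sense(dir=north) -> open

% push(x=north) -> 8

% move(dir=north) -> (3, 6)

% sense(dir=west) -> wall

% sense(dir=north) -> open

% push(x=north) -> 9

% move(dir=north) -> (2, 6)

% sense(dir=east) -> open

% push(x=east) -> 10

% move(dir=east) -> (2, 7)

% sense(dir=north) -> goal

% move(dir=north) -> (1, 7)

Answer: (1, 7)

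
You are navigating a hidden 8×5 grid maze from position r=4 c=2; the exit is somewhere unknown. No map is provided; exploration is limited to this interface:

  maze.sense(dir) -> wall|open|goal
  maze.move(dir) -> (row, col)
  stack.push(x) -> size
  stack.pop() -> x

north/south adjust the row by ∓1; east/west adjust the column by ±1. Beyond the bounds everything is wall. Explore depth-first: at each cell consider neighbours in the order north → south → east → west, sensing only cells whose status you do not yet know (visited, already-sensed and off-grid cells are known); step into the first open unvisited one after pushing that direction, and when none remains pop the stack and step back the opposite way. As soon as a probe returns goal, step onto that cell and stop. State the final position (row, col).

Using maze.sense using north, yielding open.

I invoke stack.push using north, — result: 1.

I try maze.move using north, yielding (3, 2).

Calling maze.sense using north, and observe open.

Using stack.push using north, and see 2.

I invoke maze.move using north, — result: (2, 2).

I try maze.sense using north, and see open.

Calling stack.push using north, and see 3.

Then maze.move using north, — result: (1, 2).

Calling maze.sense using north, yielding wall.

Then maze.sense using east, and observe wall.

I run maze.sense using west, yielding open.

I invoke stack.push using west, → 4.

I use maze.move using west, which returns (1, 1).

Using maze.sense using north, and get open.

Using stack.push using north, → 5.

Next I call maze.move using north, → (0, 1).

Using maze.sense using west, yielding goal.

Next I call maze.move using west, giving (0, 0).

Answer: (0, 0)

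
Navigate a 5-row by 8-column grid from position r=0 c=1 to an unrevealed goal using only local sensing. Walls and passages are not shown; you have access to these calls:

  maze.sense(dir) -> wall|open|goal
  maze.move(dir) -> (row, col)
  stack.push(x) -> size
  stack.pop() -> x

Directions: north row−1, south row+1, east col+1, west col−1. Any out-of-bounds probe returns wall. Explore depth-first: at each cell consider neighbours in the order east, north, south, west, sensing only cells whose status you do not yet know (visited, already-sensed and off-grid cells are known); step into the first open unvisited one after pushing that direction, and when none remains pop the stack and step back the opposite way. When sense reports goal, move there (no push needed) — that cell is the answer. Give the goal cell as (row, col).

Act: maze.sense[dir=east]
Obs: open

Act: stack.push[x=east]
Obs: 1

Act: maze.move[dir=east]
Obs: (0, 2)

Act: maze.sense[dir=east]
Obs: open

Act: stack.push[x=east]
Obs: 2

Act: maze.move[dir=east]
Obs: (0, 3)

Act: maze.sense[dir=east]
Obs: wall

Act: maze.sense[dir=south]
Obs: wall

Act: stack.pop[]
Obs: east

Act: maze.move[dir=west]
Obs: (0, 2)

Act: maze.sense[dir=south]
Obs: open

Act: stack.push[x=south]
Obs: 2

Act: maze.move[dir=south]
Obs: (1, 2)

Act: maze.sense[dir=south]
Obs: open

Act: stack.push[x=south]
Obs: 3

Act: maze.move[dir=south]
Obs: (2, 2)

Act: maze.sense[dir=east]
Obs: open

Act: stack.push[x=east]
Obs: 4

Act: maze.move[dir=east]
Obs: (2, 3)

Act: maze.sense[dir=east]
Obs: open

Act: stack.push[x=east]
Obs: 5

Act: maze.move[dir=east]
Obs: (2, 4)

Act: maze.sense[dir=east]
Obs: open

Act: stack.push[x=east]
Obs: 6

Act: maze.move[dir=east]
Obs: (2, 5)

Act: maze.sense[dir=east]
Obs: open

Act: stack.push[x=east]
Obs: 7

Act: maze.move[dir=east]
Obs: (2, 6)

Act: maze.sense[dir=east]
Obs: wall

Act: maze.sense[dir=north]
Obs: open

Act: stack.push[x=north]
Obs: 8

Act: maze.move[dir=north]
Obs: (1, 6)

Act: maze.sense[dir=east]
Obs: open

Act: stack.push[x=east]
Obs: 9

Act: maze.move[dir=east]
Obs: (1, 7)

Act: maze.sense[dir=north]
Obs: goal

Act: maze.move[dir=north]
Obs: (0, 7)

Answer: (0, 7)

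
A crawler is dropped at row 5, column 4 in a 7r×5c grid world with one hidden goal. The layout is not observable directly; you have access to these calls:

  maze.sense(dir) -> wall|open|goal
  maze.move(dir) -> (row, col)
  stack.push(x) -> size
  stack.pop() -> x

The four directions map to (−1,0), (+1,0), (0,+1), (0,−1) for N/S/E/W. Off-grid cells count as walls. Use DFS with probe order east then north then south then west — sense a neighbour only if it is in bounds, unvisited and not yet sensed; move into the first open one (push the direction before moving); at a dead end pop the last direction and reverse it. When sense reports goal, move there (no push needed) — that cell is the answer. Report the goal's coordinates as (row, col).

Act: maze.sense[north]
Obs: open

Act: stack.push[north]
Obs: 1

Act: maze.move[north]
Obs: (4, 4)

Act: maze.sense[north]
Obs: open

Act: stack.push[north]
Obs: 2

Act: maze.move[north]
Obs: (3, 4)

Act: maze.sense[north]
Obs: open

Act: stack.push[north]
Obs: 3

Act: maze.move[north]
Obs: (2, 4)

Act: maze.sense[north]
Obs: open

Act: stack.push[north]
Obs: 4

Act: maze.move[north]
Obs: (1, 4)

Act: maze.sense[north]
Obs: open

Act: stack.push[north]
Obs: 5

Act: maze.move[north]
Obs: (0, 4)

Act: maze.sense[west]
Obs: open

Act: stack.push[west]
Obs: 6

Act: maze.move[west]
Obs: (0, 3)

Act: maze.sense[south]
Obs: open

Act: stack.push[south]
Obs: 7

Act: maze.move[south]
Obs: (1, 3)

Act: maze.sense[south]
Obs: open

Act: stack.push[south]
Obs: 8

Act: maze.move[south]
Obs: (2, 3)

Act: maze.sense[south]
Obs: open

Act: stack.push[south]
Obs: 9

Act: maze.move[south]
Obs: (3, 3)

Act: maze.sense[south]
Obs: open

Act: stack.push[south]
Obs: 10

Act: maze.move[south]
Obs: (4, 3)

Act: maze.sense[south]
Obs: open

Act: stack.push[south]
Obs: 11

Act: maze.move[south]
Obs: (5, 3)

Act: maze.sense[south]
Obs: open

Act: stack.push[south]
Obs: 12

Act: maze.move[south]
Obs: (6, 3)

Act: maze.sense[east]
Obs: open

Act: stack.push[east]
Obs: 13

Act: maze.move[east]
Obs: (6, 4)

Act: stack.pop[]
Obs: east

Act: maze.move[west]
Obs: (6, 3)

Act: maze.sense[west]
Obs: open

Act: stack.push[west]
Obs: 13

Act: maze.move[west]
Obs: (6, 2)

Act: maze.sense[north]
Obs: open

Act: stack.push[north]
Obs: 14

Act: maze.move[north]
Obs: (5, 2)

Act: maze.sense[north]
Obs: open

Act: stack.push[north]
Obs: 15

Act: maze.move[north]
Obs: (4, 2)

Act: maze.sense[north]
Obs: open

Act: stack.push[north]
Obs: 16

Act: maze.move[north]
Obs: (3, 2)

Act: maze.sense[north]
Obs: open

Act: stack.push[north]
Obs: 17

Act: maze.move[north]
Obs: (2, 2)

Act: maze.sense[north]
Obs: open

Act: stack.push[north]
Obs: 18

Act: maze.move[north]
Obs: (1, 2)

Act: maze.sense[north]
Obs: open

Act: stack.push[north]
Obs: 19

Act: maze.move[north]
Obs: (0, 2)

Act: maze.sense[west]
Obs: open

Act: stack.push[west]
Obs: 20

Act: maze.move[west]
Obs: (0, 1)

Act: maze.sense[south]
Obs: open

Act: stack.push[south]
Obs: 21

Act: maze.move[south]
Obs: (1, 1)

Act: maze.sense[south]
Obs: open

Act: stack.push[south]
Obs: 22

Act: maze.move[south]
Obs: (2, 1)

Act: maze.sense[south]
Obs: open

Act: stack.push[south]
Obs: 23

Act: maze.move[south]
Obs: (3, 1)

Act: maze.sense[south]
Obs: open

Act: stack.push[south]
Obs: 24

Act: maze.move[south]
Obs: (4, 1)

Act: maze.sense[south]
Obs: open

Act: stack.push[south]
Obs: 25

Act: maze.move[south]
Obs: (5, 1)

Act: maze.sense[south]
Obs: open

Act: stack.push[south]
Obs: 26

Act: maze.move[south]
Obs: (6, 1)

Act: maze.sense[west]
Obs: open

Act: stack.push[west]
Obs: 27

Act: maze.move[west]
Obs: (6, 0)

Act: maze.sense[north]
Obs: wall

Act: stack.pop[]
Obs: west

Act: maze.move[east]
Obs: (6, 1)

Act: stack.pop[]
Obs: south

Act: maze.move[north]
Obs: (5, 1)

Act: stack.pop[]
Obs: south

Act: maze.move[north]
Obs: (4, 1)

Act: maze.sense[west]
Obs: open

Act: stack.push[west]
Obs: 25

Act: maze.move[west]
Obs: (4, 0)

Act: maze.sense[north]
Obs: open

Act: stack.push[north]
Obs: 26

Act: maze.move[north]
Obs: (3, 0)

Act: maze.sense[north]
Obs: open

Act: stack.push[north]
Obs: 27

Act: maze.move[north]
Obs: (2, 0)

Act: maze.sense[north]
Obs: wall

Act: stack.pop[]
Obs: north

Act: maze.move[south]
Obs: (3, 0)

Act: stack.pop[]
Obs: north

Act: maze.move[south]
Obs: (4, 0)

Act: stack.pop[]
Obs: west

Act: maze.move[east]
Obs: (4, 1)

Act: stack.pop[]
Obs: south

Act: maze.move[north]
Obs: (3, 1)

Act: stack.pop[]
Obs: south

Act: maze.move[north]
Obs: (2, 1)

Act: stack.pop[]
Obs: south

Act: maze.move[north]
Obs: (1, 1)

Act: stack.pop[]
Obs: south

Act: maze.move[north]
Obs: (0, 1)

Act: maze.sense[west]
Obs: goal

Act: maze.move[west]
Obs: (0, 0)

Answer: (0, 0)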